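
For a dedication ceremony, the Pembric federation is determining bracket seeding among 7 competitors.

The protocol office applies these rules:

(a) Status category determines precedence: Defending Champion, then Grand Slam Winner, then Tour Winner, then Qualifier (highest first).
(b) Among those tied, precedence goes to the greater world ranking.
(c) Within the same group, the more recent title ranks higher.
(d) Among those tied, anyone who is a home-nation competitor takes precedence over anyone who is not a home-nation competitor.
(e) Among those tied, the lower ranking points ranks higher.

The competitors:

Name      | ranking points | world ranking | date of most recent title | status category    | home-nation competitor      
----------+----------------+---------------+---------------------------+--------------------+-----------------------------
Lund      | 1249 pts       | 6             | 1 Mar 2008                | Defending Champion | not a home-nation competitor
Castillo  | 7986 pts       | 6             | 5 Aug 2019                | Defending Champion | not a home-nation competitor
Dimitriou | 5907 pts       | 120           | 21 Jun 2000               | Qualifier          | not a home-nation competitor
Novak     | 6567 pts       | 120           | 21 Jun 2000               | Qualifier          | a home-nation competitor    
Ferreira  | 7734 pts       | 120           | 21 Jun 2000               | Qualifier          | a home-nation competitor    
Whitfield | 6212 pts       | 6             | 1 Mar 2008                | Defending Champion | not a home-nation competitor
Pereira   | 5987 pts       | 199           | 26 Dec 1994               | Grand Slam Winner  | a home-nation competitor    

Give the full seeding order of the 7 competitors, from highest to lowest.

Castillo, Lund, Whitfield, Pereira, Novak, Ferreira, Dimitriou

By status category: Castillo, Lund and Whitfield (Defending Champion); then Pereira (Grand Slam Winner); then Novak, Ferreira and Dimitriou (Qualifier).
Castillo, Lund and Whitfield all have world ranking 6, so the next rule applies.
Among Castillo, Lund and Whitfield, by date of most recent title (later first): Castillo (5 Aug 2019) before Lund and Whitfield (1 Mar 2008).
Lund and Whitfield are each not a home-nation competitor, so the next rule applies.
Among Lund and Whitfield, by ranking points (lower first): Lund (1249 pts) before Whitfield (6212 pts).
Novak, Ferreira and Dimitriou all have world ranking 120, so the next rule applies.
Novak, Ferreira and Dimitriou all have date of most recent title 21 Jun 2000, so the next rule applies.
Among Novak, Ferreira and Dimitriou, a home-nation competitor before not a home-nation competitor: Novak and Ferreira (a home-nation competitor) before Dimitriou (not a home-nation competitor).
Among Novak and Ferreira, by ranking points (lower first): Novak (6567 pts) before Ferreira (7734 pts).
Full order: Castillo, Lund, Whitfield, Pereira, Novak, Ferreira, Dimitriou.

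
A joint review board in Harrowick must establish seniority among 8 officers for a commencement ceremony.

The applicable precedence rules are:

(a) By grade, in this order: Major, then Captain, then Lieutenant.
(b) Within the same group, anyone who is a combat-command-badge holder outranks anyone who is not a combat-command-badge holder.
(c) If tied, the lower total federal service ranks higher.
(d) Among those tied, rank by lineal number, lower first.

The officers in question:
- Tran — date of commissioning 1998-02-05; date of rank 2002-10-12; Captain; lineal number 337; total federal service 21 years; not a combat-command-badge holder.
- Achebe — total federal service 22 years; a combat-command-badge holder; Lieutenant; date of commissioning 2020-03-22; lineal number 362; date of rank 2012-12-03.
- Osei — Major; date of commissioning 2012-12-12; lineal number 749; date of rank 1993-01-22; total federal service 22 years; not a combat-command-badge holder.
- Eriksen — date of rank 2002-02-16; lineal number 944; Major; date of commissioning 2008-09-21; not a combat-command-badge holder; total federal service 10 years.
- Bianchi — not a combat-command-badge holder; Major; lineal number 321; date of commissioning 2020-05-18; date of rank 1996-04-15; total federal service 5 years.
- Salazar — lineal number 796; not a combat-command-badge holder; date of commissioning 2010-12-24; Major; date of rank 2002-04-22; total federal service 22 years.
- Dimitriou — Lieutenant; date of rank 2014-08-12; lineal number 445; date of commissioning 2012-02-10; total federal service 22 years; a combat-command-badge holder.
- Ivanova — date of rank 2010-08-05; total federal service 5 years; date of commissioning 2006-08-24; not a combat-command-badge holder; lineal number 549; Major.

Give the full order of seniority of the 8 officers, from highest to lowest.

Bianchi, Ivanova, Eriksen, Osei, Salazar, Tran, Achebe, Dimitriou

By grade: Bianchi, Ivanova, Eriksen, Osei and Salazar (Major); then Tran (Captain); then Achebe and Dimitriou (Lieutenant).
Bianchi, Ivanova, Eriksen, Osei and Salazar are each not a combat-command-badge holder, so the next rule applies.
Among Bianchi, Ivanova, Eriksen, Osei and Salazar, by total federal service (lower first): Bianchi and Ivanova (5 years) before Eriksen (10 years) before Osei and Salazar (22 years).
Among Bianchi and Ivanova, by lineal number (lower first): Bianchi (321) before Ivanova (549).
Among Osei and Salazar, by lineal number (lower first): Osei (749) before Salazar (796).
Achebe and Dimitriou are each a combat-command-badge holder, so the next rule applies.
Achebe and Dimitriou both have total federal service 22 years, so the next rule applies.
Among Achebe and Dimitriou, by lineal number (lower first): Achebe (362) before Dimitriou (445).
Full order: Bianchi, Ivanova, Eriksen, Osei, Salazar, Tran, Achebe, Dimitriou.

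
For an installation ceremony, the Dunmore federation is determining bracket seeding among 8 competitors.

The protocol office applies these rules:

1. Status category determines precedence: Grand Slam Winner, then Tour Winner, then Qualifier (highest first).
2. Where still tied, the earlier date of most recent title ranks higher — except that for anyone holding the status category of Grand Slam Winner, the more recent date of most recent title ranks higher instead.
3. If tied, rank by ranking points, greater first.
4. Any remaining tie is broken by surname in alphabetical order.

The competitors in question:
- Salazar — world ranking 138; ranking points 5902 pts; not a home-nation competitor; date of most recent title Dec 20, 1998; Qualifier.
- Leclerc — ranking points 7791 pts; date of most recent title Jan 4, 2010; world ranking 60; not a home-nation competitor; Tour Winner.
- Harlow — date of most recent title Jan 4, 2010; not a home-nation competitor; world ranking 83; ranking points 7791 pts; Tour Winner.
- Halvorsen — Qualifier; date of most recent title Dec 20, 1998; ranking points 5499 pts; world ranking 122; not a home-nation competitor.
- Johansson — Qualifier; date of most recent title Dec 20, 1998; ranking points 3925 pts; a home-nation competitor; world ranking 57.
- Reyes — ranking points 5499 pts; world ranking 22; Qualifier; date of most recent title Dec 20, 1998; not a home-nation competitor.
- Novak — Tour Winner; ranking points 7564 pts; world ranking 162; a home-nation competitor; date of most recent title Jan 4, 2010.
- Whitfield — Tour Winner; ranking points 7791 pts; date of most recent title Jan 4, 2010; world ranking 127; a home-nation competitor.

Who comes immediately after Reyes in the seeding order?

Johansson

By status category: Harlow, Leclerc, Whitfield and Novak (Tour Winner); then Salazar, Halvorsen, Reyes and Johansson (Qualifier).
Harlow, Leclerc, Whitfield and Novak all have date of most recent title Jan 4, 2010, so the next rule applies.
Among Harlow, Leclerc, Whitfield and Novak, by ranking points (higher first): Harlow, Leclerc and Whitfield (7791 pts) before Novak (7564 pts).
Among Harlow, Leclerc and Whitfield, alphabetically by surname: Harlow before Leclerc before Whitfield.
Salazar, Halvorsen, Reyes and Johansson all have date of most recent title Dec 20, 1998, so the next rule applies.
Among Salazar, Halvorsen, Reyes and Johansson, by ranking points (higher first): Salazar (5902 pts) before Halvorsen and Reyes (5499 pts) before Johansson (3925 pts).
Among Halvorsen and Reyes, alphabetically by surname: Halvorsen before Reyes.
Order: Harlow, Leclerc, Whitfield, Novak, Salazar, Halvorsen, Reyes, Johansson.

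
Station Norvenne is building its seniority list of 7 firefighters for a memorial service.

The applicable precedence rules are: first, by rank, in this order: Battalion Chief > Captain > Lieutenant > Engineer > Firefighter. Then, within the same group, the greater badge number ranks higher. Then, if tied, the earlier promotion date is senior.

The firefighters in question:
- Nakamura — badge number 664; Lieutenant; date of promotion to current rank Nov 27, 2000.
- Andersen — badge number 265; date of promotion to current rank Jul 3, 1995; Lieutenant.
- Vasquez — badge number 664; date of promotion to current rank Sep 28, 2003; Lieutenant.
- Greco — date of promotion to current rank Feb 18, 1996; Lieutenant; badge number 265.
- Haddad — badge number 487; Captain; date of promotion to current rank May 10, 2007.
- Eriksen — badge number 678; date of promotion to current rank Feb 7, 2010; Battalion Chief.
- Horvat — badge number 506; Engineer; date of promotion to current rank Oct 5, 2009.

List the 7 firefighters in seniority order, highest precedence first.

Eriksen, Haddad, Nakamura, Vasquez, Andersen, Greco, Horvat

By rank: Eriksen (Battalion Chief); then Haddad (Captain); then Nakamura, Vasquez, Andersen and Greco (Lieutenant); then Horvat (Engineer).
Among Nakamura, Vasquez, Andersen and Greco, by badge number (higher first): Nakamura and Vasquez (664) before Andersen and Greco (265).
Among Nakamura and Vasquez, by date of promotion to current rank (earlier first): Nakamura (Nov 27, 2000) before Vasquez (Sep 28, 2003).
Among Andersen and Greco, by date of promotion to current rank (earlier first): Andersen (Jul 3, 1995) before Greco (Feb 18, 1996).
Full order: Eriksen, Haddad, Nakamura, Vasquez, Andersen, Greco, Horvat.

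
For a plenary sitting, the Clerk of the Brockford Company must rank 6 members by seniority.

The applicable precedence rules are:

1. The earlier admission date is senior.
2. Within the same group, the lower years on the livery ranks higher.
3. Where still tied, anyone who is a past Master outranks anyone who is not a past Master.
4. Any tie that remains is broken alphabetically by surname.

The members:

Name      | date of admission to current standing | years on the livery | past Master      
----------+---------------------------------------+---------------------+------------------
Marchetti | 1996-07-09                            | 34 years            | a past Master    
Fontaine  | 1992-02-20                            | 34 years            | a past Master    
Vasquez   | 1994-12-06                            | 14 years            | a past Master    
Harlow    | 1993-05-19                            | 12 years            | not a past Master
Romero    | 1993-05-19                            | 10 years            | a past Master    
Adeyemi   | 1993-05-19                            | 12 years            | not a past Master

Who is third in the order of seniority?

By date of admission to current standing (earlier first): Fontaine (1992-02-20); then Romero, Adeyemi and Harlow (each 1993-05-19); then Vasquez (1994-12-06); then Marchetti (1996-07-09).
Among Romero, Adeyemi and Harlow, by years on the livery (lower first): Romero (10 years) before Adeyemi and Harlow (12 years).
Adeyemi and Harlow are each not a past Master, so the next rule applies.
Among Adeyemi and Harlow, alphabetically by surname: Adeyemi before Harlow.
Order: Fontaine, Romero, Adeyemi, Harlow, Vasquez, Marchetti.

Adeyemi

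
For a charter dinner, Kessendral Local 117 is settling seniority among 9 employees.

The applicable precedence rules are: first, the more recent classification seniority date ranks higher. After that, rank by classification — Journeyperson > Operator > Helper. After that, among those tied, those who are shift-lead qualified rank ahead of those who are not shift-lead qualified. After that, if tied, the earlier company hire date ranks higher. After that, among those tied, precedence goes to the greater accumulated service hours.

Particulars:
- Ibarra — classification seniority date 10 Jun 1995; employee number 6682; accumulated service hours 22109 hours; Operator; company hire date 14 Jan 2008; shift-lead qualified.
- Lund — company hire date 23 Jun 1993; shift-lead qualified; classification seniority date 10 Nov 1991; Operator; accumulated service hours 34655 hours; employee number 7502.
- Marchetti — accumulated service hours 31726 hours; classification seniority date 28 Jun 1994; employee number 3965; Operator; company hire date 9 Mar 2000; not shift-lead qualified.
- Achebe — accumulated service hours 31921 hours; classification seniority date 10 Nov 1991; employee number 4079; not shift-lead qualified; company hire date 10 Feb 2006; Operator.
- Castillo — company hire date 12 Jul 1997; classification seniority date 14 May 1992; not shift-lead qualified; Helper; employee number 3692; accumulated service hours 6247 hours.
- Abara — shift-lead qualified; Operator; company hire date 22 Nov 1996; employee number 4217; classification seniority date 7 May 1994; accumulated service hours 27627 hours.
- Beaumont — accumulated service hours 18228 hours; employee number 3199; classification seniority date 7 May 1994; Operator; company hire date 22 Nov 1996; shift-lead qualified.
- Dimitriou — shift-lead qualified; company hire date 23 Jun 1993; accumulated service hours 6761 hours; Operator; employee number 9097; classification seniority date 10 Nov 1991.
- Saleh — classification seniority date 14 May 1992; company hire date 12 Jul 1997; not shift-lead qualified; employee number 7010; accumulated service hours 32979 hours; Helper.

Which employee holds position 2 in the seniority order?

By classification seniority date (later first): Ibarra (10 Jun 1995); then Marchetti (28 Jun 1994); then Abara and Beaumont (both 7 May 1994); then Saleh and Castillo (both 14 May 1992); then Lund, Dimitriou and Achebe (each 10 Nov 1991).
Abara and Beaumont are each Operator, so the next rule applies.
Abara and Beaumont are each shift-lead qualified, so the next rule applies.
Abara and Beaumont both have company hire date 22 Nov 1996, so the next rule applies.
Among Abara and Beaumont, by accumulated service hours (higher first): Abara (27627 hours) before Beaumont (18228 hours).
Saleh and Castillo are each Helper, so the next rule applies.
Saleh and Castillo are each not shift-lead qualified, so the next rule applies.
Saleh and Castillo both have company hire date 12 Jul 1997, so the next rule applies.
Among Saleh and Castillo, by accumulated service hours (higher first): Saleh (32979 hours) before Castillo (6247 hours).
Lund, Dimitriou and Achebe are each Operator, so the next rule applies.
Among Lund, Dimitriou and Achebe, shift-lead qualified before not shift-lead qualified: Lund and Dimitriou (shift-lead qualified) before Achebe (not shift-lead qualified).
Lund and Dimitriou both have company hire date 23 Jun 1993, so the next rule applies.
Among Lund and Dimitriou, by accumulated service hours (higher first): Lund (34655 hours) before Dimitriou (6761 hours).
Order: Ibarra, Marchetti, Abara, Beaumont, Saleh, Castillo, Lund, Dimitriou, Achebe.

Marchetti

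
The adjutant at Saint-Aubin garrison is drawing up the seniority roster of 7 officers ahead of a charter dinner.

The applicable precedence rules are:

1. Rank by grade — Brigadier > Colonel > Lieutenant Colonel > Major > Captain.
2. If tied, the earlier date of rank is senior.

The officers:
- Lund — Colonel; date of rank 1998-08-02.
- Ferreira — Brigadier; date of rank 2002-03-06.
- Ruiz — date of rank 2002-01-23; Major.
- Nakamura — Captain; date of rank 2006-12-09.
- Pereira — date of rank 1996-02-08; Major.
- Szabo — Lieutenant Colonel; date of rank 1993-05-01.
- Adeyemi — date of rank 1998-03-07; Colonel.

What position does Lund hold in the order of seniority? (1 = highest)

3

By grade: Ferreira (Brigadier); then Adeyemi and Lund (Colonel); then Szabo (Lieutenant Colonel); then Pereira and Ruiz (Major); then Nakamura (Captain).
Among Adeyemi and Lund, by date of rank (earlier first): Adeyemi (1998-03-07) before Lund (1998-08-02).
Among Pereira and Ruiz, by date of rank (earlier first): Pereira (1996-02-08) before Ruiz (2002-01-23).
Order: Ferreira, Adeyemi, Lund, Szabo, Pereira, Ruiz, Nakamura. So position 3.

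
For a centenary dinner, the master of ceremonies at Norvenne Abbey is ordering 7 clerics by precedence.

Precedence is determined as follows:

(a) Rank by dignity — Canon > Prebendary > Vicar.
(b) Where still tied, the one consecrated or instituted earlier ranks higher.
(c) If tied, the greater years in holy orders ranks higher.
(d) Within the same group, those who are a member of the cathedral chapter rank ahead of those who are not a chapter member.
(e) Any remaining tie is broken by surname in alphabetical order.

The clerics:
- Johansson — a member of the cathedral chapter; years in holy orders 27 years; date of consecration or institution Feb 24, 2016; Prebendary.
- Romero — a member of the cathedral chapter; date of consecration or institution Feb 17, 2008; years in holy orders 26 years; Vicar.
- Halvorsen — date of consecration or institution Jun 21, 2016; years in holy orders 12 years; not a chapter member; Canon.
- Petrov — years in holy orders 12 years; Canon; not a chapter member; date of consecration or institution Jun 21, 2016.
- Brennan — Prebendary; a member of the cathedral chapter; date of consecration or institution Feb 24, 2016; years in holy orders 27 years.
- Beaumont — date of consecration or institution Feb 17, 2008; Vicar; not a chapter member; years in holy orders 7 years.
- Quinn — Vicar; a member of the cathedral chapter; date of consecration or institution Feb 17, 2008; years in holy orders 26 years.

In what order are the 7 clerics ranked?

By dignity: Halvorsen and Petrov (Canon); then Brennan and Johansson (Prebendary); then Quinn, Romero and Beaumont (Vicar).
Halvorsen and Petrov both have date of consecration or institution Jun 21, 2016, so the next rule applies.
Halvorsen and Petrov both have years in holy orders 12 years, so the next rule applies.
Halvorsen and Petrov are each not a chapter member, so the next rule applies.
Among Halvorsen and Petrov, alphabetically by surname: Halvorsen before Petrov.
Brennan and Johansson both have date of consecration or institution Feb 24, 2016, so the next rule applies.
Brennan and Johansson both have years in holy orders 27 years, so the next rule applies.
Brennan and Johansson are each a member of the cathedral chapter, so the next rule applies.
Among Brennan and Johansson, alphabetically by surname: Brennan before Johansson.
Quinn, Romero and Beaumont all have date of consecration or institution Feb 17, 2008, so the next rule applies.
Among Quinn, Romero and Beaumont, by years in holy orders (higher first): Quinn and Romero (26 years) before Beaumont (7 years).
Quinn and Romero are each a member of the cathedral chapter, so the next rule applies.
Among Quinn and Romero, alphabetically by surname: Quinn before Romero.
Full order: Halvorsen, Petrov, Brennan, Johansson, Quinn, Romero, Beaumont.

Halvorsen, Petrov, Brennan, Johansson, Quinn, Romero, Beaumont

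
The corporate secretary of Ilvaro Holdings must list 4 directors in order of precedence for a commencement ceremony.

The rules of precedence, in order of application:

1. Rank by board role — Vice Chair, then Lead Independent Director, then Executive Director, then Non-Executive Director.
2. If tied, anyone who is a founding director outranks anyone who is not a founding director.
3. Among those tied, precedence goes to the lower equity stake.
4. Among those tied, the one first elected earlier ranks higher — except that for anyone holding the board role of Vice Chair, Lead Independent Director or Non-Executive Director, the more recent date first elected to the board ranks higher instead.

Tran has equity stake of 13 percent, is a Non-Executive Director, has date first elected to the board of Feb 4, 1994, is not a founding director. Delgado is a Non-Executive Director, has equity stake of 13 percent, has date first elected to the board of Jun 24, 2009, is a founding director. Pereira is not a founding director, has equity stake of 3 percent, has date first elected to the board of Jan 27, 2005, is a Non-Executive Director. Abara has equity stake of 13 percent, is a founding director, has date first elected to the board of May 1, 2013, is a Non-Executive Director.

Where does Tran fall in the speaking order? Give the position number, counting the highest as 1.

4

By board role: Abara, Delgado, Pereira and Tran (Non-Executive Director).
Among Abara, Delgado, Pereira and Tran, a founding director before not a founding director: Abara and Delgado (a founding director) before Pereira and Tran (not a founding director).
Abara and Delgado both have equity stake 13 percent, so the next rule applies.
Among Abara and Delgado, by date first elected to the board (later first) (reversed rule for this group): Abara (May 1, 2013) before Delgado (Jun 24, 2009).
Among Pereira and Tran, by equity stake (lower first): Pereira (3 percent) before Tran (13 percent).
Order: Abara, Delgado, Pereira, Tran. So position 4.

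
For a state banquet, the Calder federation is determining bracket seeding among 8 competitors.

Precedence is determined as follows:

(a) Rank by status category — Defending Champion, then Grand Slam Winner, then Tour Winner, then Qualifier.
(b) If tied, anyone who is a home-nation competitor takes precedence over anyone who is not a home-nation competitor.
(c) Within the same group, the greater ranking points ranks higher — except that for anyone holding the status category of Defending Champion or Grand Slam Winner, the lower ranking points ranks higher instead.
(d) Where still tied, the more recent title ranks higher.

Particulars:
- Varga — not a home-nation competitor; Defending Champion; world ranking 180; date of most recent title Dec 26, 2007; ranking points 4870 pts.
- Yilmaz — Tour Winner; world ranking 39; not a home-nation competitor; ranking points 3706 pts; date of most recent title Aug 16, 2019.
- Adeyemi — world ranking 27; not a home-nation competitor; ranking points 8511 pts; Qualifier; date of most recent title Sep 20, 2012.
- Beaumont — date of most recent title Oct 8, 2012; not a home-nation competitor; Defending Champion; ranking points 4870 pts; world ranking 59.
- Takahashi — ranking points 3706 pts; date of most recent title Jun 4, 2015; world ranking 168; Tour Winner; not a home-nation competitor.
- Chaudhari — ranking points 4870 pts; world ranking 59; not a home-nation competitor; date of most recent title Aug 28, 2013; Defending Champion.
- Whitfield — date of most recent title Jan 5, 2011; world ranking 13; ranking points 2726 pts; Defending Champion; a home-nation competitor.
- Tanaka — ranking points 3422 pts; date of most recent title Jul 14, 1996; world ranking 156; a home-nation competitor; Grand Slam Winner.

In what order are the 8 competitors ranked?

Whitfield, Chaudhari, Beaumont, Varga, Tanaka, Yilmaz, Takahashi, Adeyemi

By status category: Whitfield, Chaudhari, Beaumont and Varga (Defending Champion); then Tanaka (Grand Slam Winner); then Yilmaz and Takahashi (Tour Winner); then Adeyemi (Qualifier).
Among Whitfield, Chaudhari, Beaumont and Varga, a home-nation competitor before not a home-nation competitor: Whitfield (a home-nation competitor) before Chaudhari, Beaumont and Varga (not a home-nation competitor).
Chaudhari, Beaumont and Varga all have ranking points 4870 pts, so the next rule applies.
Among Chaudhari, Beaumont and Varga, by date of most recent title (later first): Chaudhari (Aug 28, 2013) before Beaumont (Oct 8, 2012) before Varga (Dec 26, 2007).
Yilmaz and Takahashi are each not a home-nation competitor, so the next rule applies.
Yilmaz and Takahashi both have ranking points 3706 pts, so the next rule applies.
Among Yilmaz and Takahashi, by date of most recent title (later first): Yilmaz (Aug 16, 2019) before Takahashi (Jun 4, 2015).
Full order: Whitfield, Chaudhari, Beaumont, Varga, Tanaka, Yilmaz, Takahashi, Adeyemi.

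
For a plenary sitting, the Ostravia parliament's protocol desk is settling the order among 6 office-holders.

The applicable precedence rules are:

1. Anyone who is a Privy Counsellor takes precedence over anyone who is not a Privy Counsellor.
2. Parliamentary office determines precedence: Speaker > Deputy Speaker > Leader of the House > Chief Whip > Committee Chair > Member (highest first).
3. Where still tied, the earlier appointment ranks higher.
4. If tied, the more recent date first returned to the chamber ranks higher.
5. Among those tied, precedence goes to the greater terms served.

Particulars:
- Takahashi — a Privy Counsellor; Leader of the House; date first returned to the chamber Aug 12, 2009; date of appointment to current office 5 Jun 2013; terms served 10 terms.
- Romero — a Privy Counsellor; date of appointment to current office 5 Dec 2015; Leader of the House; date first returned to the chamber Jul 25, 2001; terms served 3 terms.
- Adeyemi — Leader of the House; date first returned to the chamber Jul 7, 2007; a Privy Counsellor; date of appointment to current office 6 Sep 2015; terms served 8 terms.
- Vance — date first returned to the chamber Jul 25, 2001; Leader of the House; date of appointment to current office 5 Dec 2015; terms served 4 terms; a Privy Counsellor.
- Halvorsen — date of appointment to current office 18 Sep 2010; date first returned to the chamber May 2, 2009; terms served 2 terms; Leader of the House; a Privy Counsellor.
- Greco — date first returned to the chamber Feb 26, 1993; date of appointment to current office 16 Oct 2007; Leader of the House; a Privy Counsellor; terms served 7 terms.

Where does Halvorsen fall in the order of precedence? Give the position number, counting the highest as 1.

By the first rule: Greco, Halvorsen, Takahashi, Adeyemi, Vance and Romero (each a Privy Counsellor).
Greco, Halvorsen, Takahashi, Adeyemi, Vance and Romero are each Leader of the House, so the next rule applies.
Among Greco, Halvorsen, Takahashi, Adeyemi, Vance and Romero, by date of appointment to current office (earlier first): Greco (16 Oct 2007) before Halvorsen (18 Sep 2010) before Takahashi (5 Jun 2013) before Adeyemi (6 Sep 2015) before Vance and Romero (5 Dec 2015).
Vance and Romero both have date first returned to the chamber Jul 25, 2001, so the next rule applies.
Among Vance and Romero, by terms served (higher first): Vance (4 terms) before Romero (3 terms).
Order: Greco, Halvorsen, Takahashi, Adeyemi, Vance, Romero. So position 2.

2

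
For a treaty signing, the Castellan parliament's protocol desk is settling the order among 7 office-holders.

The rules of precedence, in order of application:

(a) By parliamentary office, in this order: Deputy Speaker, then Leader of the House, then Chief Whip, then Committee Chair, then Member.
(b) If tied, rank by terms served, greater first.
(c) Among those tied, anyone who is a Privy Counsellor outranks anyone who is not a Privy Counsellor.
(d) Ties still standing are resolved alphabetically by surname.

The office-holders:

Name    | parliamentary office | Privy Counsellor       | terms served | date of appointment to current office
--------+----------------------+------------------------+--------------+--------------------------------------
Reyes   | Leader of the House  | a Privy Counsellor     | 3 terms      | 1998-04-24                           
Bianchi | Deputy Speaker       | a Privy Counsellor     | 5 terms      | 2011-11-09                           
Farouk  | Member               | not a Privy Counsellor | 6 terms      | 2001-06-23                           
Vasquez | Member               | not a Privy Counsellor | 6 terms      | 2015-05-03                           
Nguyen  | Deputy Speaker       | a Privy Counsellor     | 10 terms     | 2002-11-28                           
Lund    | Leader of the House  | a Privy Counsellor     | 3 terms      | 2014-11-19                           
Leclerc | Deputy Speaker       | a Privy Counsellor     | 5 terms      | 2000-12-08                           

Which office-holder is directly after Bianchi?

By parliamentary office: Nguyen, Bianchi and Leclerc (Deputy Speaker); then Lund and Reyes (Leader of the House); then Farouk and Vasquez (Member).
Among Nguyen, Bianchi and Leclerc, by terms served (higher first): Nguyen (10 terms) before Bianchi and Leclerc (5 terms).
Bianchi and Leclerc are each a Privy Counsellor, so the next rule applies.
Among Bianchi and Leclerc, alphabetically by surname: Bianchi before Leclerc.
Lund and Reyes both have terms served 3 terms, so the next rule applies.
Lund and Reyes are each a Privy Counsellor, so the next rule applies.
Among Lund and Reyes, alphabetically by surname: Lund before Reyes.
Farouk and Vasquez both have terms served 6 terms, so the next rule applies.
Farouk and Vasquez are each not a Privy Counsellor, so the next rule applies.
Among Farouk and Vasquez, alphabetically by surname: Farouk before Vasquez.
Order: Nguyen, Bianchi, Leclerc, Lund, Reyes, Farouk, Vasquez.

Leclerc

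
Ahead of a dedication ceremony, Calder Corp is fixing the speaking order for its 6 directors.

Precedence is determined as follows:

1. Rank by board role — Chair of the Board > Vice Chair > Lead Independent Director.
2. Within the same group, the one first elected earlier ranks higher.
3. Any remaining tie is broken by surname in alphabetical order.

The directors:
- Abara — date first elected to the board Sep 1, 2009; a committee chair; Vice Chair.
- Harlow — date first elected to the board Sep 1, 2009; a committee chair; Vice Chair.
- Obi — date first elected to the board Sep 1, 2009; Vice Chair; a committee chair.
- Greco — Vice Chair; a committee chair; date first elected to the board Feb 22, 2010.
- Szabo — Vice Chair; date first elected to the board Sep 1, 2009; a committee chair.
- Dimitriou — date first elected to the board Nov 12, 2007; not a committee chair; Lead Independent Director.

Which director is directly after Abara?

Harlow

By board role: Abara, Harlow, Obi, Szabo and Greco (Vice Chair); then Dimitriou (Lead Independent Director).
Among Abara, Harlow, Obi, Szabo and Greco, by date first elected to the board (earlier first): Abara, Harlow, Obi and Szabo (Sep 1, 2009) before Greco (Feb 22, 2010).
Among Abara, Harlow, Obi and Szabo, alphabetically by surname: Abara before Harlow before Obi before Szabo.
Order: Abara, Harlow, Obi, Szabo, Greco, Dimitriou.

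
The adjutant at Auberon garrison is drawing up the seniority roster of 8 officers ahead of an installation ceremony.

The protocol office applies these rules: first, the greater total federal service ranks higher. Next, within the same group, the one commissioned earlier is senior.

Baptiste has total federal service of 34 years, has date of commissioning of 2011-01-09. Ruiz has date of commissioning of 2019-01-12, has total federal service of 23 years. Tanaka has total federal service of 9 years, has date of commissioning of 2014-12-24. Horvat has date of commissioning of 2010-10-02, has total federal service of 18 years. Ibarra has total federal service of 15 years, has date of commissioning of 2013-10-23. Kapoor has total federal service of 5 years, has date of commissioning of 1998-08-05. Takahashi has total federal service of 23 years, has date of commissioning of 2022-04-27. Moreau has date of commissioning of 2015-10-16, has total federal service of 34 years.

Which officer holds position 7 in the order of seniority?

Tanaka

By total federal service (higher first): Baptiste and Moreau (both 34 years); then Ruiz and Takahashi (both 23 years); then Horvat (18 years); then Ibarra (15 years); then Tanaka (9 years); then Kapoor (5 years).
Among Baptiste and Moreau, by date of commissioning (earlier first): Baptiste (2011-01-09) before Moreau (2015-10-16).
Among Ruiz and Takahashi, by date of commissioning (earlier first): Ruiz (2019-01-12) before Takahashi (2022-04-27).
Order: Baptiste, Moreau, Ruiz, Takahashi, Horvat, Ibarra, Tanaka, Kapoor.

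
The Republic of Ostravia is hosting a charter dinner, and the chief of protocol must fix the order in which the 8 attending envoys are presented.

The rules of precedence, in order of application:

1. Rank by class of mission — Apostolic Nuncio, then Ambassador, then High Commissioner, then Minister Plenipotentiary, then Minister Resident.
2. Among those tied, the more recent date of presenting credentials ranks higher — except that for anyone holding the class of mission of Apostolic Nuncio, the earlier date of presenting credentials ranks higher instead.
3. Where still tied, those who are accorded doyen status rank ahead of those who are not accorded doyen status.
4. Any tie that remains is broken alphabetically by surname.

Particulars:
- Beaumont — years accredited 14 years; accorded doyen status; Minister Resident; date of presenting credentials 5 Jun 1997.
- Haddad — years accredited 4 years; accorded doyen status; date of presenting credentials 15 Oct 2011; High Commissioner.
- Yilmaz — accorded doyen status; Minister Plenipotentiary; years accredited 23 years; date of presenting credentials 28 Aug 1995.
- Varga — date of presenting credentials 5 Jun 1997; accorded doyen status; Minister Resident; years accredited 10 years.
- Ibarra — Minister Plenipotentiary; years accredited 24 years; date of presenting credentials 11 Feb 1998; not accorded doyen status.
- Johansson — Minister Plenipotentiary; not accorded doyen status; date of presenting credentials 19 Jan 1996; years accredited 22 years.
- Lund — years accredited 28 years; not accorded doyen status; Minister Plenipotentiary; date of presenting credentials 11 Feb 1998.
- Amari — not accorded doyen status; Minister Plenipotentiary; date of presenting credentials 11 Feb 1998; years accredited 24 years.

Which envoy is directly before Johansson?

Lund

By class of mission: Haddad (High Commissioner); then Amari, Ibarra, Lund, Johansson and Yilmaz (Minister Plenipotentiary); then Beaumont and Varga (Minister Resident).
Among Amari, Ibarra, Lund, Johansson and Yilmaz, by date of presenting credentials (later first): Amari, Ibarra and Lund (11 Feb 1998) before Johansson (19 Jan 1996) before Yilmaz (28 Aug 1995).
Amari, Ibarra and Lund are each not accorded doyen status, so the next rule applies.
Among Amari, Ibarra and Lund, alphabetically by surname: Amari before Ibarra before Lund.
Beaumont and Varga both have date of presenting credentials 5 Jun 1997, so the next rule applies.
Beaumont and Varga are each accorded doyen status, so the next rule applies.
Among Beaumont and Varga, alphabetically by surname: Beaumont before Varga.
Order: Haddad, Amari, Ibarra, Lund, Johansson, Yilmaz, Beaumont, Varga.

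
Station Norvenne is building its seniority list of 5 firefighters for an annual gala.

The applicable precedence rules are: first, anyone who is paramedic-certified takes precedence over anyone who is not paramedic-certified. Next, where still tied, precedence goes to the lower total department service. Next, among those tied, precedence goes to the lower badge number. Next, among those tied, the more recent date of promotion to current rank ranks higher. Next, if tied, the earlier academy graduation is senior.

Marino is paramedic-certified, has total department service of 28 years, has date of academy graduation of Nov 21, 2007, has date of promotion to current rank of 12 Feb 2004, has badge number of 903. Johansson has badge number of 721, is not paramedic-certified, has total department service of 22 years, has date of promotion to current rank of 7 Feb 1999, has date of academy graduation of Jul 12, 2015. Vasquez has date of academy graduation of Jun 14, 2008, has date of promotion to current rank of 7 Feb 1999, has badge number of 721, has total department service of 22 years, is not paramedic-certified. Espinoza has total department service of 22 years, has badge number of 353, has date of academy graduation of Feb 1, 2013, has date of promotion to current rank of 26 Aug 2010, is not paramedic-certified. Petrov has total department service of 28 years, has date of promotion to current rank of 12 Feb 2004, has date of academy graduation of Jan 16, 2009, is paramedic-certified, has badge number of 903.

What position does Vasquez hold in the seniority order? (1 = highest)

By the first rule: Marino and Petrov (both paramedic-certified); then Espinoza, Vasquez and Johansson (each not paramedic-certified).
Marino and Petrov both have total department service 28 years, so the next rule applies.
Marino and Petrov both have badge number 903, so the next rule applies.
Marino and Petrov both have date of promotion to current rank 12 Feb 2004, so the next rule applies.
Among Marino and Petrov, by date of academy graduation (earlier first): Marino (Nov 21, 2007) before Petrov (Jan 16, 2009).
Espinoza, Vasquez and Johansson all have total department service 22 years, so the next rule applies.
Among Espinoza, Vasquez and Johansson, by badge number (lower first): Espinoza (353) before Vasquez and Johansson (721).
Vasquez and Johansson both have date of promotion to current rank 7 Feb 1999, so the next rule applies.
Among Vasquez and Johansson, by date of academy graduation (earlier first): Vasquez (Jun 14, 2008) before Johansson (Jul 12, 2015).
Order: Marino, Petrov, Espinoza, Vasquez, Johansson. So position 4.

4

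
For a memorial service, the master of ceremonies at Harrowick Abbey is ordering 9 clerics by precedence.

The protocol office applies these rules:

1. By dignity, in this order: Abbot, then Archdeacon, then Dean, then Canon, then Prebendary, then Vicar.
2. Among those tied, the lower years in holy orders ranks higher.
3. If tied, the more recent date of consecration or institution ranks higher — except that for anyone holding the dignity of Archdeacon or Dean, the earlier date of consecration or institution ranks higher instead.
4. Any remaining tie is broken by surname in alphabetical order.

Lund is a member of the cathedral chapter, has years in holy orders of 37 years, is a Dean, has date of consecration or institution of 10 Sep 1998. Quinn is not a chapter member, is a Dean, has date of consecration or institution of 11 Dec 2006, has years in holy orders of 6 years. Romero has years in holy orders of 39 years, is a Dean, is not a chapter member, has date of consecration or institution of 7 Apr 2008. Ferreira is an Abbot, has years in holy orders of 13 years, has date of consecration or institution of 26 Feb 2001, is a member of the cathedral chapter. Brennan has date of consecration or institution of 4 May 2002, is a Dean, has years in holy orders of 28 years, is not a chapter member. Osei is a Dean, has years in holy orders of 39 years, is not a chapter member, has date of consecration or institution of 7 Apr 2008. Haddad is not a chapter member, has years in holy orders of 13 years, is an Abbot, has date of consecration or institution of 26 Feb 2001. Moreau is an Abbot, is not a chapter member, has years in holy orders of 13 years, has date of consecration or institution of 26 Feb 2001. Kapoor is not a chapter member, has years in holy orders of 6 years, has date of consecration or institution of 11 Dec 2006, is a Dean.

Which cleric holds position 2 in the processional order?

Haddad

By dignity: Ferreira, Haddad and Moreau (Abbot); then Kapoor, Quinn, Brennan, Lund, Osei and Romero (Dean).
Ferreira, Haddad and Moreau all have years in holy orders 13 years, so the next rule applies.
Ferreira, Haddad and Moreau all have date of consecration or institution 26 Feb 2001, so the next rule applies.
Among Ferreira, Haddad and Moreau, alphabetically by surname: Ferreira before Haddad before Moreau.
Among Kapoor, Quinn, Brennan, Lund, Osei and Romero, by years in holy orders (lower first): Kapoor and Quinn (6 years) before Brennan (28 years) before Lund (37 years) before Osei and Romero (39 years).
Kapoor and Quinn both have date of consecration or institution 11 Dec 2006, so the next rule applies.
Among Kapoor and Quinn, alphabetically by surname: Kapoor before Quinn.
Osei and Romero both have date of consecration or institution 7 Apr 2008, so the next rule applies.
Among Osei and Romero, alphabetically by surname: Osei before Romero.
Order: Ferreira, Haddad, Moreau, Kapoor, Quinn, Brennan, Lund, Osei, Romero.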